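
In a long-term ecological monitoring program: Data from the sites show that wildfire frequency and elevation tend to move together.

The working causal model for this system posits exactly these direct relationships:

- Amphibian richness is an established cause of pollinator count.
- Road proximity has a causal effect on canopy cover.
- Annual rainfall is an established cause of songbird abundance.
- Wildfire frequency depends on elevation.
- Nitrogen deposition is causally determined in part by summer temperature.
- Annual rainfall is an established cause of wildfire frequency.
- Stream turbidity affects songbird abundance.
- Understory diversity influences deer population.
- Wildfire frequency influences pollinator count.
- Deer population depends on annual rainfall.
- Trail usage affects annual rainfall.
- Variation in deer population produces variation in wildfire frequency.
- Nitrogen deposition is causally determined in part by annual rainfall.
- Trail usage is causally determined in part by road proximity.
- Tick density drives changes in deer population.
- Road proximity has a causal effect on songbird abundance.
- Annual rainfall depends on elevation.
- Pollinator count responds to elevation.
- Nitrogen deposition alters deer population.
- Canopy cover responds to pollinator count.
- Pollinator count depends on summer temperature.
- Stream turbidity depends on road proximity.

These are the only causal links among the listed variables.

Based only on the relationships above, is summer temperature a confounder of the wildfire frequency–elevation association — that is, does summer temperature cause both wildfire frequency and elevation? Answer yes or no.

no

Summer temperature has no stated causal path to elevation. A confounder must cause both variables, so summer temperature does not qualify.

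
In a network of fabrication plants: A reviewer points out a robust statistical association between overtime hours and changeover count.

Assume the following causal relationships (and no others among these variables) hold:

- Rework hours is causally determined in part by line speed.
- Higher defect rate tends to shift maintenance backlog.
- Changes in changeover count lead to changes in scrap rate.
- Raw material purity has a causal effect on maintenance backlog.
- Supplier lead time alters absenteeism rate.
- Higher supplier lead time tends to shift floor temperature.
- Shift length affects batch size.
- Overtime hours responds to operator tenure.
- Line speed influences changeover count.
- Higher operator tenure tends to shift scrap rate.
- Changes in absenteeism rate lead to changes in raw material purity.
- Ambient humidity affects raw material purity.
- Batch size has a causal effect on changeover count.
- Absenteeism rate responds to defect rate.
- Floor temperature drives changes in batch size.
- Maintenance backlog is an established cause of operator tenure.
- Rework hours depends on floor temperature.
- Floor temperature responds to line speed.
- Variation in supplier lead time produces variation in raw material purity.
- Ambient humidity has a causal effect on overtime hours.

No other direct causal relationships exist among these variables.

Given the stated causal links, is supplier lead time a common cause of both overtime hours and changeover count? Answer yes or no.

yes

Supplier lead time has a causal path to overtime hours (supplier lead time → raw material purity → maintenance backlog → operator tenure → overtime hours) and to changeover count (supplier lead time → floor temperature → batch size → changeover count), so it is a common cause of both — a confounder.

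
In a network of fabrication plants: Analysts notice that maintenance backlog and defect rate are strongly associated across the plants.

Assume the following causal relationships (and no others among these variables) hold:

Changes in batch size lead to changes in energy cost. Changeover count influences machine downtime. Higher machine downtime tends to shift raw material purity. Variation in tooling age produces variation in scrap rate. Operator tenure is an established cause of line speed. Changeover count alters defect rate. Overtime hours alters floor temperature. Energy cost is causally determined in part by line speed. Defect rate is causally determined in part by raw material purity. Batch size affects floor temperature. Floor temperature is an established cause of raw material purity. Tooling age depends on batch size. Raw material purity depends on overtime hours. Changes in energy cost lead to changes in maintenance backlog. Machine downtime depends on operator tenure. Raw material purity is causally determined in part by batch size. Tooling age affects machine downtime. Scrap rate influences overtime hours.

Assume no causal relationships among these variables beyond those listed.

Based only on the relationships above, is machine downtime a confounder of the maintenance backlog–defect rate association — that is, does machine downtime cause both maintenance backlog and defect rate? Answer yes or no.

no

Machine downtime has no stated causal path to maintenance backlog. A confounder must cause both variables, so machine downtime does not qualify.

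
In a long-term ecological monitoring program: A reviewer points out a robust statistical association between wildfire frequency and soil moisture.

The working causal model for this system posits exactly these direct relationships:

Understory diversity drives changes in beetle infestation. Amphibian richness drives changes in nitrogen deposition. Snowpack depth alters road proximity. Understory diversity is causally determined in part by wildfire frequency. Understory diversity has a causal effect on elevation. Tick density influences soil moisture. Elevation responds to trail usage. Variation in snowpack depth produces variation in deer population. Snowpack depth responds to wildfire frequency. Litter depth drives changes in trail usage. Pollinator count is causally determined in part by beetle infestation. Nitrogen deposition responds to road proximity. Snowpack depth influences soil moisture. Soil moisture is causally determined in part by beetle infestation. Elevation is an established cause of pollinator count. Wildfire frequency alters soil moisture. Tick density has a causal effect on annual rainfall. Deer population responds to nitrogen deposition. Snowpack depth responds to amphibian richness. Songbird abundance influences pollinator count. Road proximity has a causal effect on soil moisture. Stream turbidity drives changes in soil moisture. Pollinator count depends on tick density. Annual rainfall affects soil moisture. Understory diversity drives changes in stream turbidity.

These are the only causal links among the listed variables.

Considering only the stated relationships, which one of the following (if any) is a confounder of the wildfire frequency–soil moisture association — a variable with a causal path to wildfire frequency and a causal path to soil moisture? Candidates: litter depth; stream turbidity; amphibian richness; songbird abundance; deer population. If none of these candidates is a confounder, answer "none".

None of the listed candidates has causal paths to both wildfire frequency and soil moisture in the stated relationships, so none is a common cause.

none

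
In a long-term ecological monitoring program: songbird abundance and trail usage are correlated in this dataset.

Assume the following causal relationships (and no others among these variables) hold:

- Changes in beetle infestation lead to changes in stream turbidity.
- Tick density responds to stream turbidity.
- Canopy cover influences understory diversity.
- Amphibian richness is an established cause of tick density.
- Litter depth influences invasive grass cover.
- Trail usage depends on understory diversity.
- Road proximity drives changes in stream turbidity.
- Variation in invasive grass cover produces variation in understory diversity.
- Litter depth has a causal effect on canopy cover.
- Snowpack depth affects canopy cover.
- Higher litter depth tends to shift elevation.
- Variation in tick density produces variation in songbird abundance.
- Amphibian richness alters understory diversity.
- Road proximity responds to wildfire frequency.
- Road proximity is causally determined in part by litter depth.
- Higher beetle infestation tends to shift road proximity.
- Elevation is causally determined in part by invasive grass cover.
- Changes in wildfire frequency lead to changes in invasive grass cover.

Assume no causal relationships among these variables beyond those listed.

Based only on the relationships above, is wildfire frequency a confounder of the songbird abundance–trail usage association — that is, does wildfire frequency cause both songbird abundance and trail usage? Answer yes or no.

Wildfire frequency has a causal path to songbird abundance (wildfire frequency → road proximity → stream turbidity → tick density → songbird abundance) and to trail usage (wildfire frequency → invasive grass cover → understory diversity → trail usage), so it is a common cause of both — a confounder.

yes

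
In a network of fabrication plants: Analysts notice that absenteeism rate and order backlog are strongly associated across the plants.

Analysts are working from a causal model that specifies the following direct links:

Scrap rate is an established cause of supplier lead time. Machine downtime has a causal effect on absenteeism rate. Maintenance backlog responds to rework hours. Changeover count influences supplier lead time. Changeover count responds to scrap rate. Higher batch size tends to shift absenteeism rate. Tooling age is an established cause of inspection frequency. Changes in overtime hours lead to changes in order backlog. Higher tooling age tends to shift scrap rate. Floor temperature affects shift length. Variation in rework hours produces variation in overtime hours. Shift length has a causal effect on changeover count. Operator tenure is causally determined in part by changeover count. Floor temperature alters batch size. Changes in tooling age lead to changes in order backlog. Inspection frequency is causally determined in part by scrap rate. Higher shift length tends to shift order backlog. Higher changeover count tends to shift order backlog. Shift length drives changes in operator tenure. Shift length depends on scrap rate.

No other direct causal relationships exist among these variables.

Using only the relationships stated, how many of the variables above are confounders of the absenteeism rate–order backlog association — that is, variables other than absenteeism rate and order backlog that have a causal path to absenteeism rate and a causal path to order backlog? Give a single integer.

The common causes are: floor temperature (to absenteeism rate via floor temperature → batch size → absenteeism rate; to order backlog via floor temperature → shift length → order backlog).
Every other variable lacks a causal path to at least one of absenteeism rate and order backlog.

1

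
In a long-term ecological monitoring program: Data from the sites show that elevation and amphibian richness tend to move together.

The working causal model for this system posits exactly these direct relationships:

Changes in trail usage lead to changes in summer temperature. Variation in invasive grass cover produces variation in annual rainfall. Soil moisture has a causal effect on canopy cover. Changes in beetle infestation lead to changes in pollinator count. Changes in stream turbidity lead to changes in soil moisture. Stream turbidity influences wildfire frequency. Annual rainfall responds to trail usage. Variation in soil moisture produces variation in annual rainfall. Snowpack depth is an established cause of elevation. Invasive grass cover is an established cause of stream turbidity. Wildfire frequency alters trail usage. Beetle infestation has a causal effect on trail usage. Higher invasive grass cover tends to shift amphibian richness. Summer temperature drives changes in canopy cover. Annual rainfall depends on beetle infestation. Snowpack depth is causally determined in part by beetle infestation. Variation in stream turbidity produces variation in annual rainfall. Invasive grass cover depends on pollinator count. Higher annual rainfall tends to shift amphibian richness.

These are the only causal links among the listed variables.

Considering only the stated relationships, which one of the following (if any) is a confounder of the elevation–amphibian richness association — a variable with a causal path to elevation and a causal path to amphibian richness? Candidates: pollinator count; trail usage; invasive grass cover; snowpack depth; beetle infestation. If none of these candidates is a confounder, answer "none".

Beetle infestation causes elevation (beetle infestation → snowpack depth → elevation) and also causes amphibian richness (beetle infestation → annual rainfall → amphibian richness); it is a common cause of both.
Each of the other candidates lacks a causal path to at least one of elevation and amphibian richness, so they do not confound the relationship.

beetle infestation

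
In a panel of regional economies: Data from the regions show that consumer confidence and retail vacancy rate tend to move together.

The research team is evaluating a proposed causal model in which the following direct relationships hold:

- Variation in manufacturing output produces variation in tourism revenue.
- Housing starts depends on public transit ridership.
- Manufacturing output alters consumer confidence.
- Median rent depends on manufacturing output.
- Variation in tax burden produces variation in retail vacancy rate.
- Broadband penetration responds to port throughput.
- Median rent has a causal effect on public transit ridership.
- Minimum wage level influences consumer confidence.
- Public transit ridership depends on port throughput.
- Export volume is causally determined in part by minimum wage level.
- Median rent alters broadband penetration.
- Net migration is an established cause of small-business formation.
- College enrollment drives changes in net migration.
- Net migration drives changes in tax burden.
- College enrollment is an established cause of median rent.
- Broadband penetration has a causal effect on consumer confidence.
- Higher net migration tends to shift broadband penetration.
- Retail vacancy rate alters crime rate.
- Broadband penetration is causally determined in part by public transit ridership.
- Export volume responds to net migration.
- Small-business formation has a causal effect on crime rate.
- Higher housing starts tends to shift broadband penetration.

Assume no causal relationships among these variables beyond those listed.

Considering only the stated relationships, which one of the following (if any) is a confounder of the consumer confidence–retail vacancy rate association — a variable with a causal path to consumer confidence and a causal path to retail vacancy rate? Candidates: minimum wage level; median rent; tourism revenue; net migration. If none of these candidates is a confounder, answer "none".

net migration

Net migration causes consumer confidence (net migration → broadband penetration → consumer confidence) and also causes retail vacancy rate (net migration → tax burden → retail vacancy rate); it is a common cause of both.
Each of the other candidates lacks a causal path to at least one of consumer confidence and retail vacancy rate, so they do not confound the relationship.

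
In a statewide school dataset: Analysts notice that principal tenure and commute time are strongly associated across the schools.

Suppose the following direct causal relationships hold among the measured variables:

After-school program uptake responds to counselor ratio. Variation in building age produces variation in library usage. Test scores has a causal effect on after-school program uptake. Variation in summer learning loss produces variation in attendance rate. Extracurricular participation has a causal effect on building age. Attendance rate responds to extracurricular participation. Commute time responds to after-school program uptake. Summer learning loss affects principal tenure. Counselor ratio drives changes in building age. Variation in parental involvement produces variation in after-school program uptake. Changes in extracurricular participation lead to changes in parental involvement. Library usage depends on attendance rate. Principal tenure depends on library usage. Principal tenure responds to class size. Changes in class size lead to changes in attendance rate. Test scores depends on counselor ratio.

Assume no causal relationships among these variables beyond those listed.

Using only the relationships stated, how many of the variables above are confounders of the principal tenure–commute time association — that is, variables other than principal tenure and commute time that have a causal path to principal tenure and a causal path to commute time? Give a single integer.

2

The common causes are: counselor ratio (to principal tenure via counselor ratio → building age → library usage → principal tenure; to commute time via counselor ratio → after-school program uptake → commute time); extracurricular participation (to principal tenure via extracurricular participation → building age → library usage → principal tenure; to commute time via extracurricular participation → parental involvement → after-school program uptake → commute time).
Every other variable lacks a causal path to at least one of principal tenure and commute time.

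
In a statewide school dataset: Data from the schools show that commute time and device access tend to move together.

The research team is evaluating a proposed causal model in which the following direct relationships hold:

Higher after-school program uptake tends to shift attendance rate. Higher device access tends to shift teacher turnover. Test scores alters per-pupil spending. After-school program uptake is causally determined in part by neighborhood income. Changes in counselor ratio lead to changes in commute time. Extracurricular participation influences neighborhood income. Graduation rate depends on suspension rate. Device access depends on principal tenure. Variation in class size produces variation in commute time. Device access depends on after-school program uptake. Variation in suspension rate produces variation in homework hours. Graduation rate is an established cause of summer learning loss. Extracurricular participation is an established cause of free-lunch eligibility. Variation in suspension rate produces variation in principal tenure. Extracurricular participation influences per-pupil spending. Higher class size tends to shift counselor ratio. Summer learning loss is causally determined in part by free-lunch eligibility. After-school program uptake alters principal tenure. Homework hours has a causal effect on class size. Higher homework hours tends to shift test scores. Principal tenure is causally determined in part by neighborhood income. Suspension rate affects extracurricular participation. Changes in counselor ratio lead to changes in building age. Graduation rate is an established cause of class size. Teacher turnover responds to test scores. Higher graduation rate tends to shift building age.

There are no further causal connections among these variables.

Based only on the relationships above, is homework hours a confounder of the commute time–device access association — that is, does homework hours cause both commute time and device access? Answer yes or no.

Homework hours has no stated causal path to device access. A confounder must cause both variables, so homework hours does not qualify.

no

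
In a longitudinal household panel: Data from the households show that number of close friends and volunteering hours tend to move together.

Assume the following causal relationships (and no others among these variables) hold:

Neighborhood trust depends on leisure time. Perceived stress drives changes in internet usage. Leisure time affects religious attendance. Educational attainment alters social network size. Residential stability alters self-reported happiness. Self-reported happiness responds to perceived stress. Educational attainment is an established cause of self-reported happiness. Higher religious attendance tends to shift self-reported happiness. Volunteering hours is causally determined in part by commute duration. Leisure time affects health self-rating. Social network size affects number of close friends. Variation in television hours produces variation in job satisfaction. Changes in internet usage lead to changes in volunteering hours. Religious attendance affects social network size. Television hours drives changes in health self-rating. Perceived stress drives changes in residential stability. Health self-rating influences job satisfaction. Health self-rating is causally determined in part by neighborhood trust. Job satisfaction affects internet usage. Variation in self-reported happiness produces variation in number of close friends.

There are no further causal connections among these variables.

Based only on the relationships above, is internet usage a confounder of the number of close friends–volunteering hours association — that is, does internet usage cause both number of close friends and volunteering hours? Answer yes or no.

Internet usage has no stated causal path to number of close friends. A confounder must cause both variables, so internet usage does not qualify.

no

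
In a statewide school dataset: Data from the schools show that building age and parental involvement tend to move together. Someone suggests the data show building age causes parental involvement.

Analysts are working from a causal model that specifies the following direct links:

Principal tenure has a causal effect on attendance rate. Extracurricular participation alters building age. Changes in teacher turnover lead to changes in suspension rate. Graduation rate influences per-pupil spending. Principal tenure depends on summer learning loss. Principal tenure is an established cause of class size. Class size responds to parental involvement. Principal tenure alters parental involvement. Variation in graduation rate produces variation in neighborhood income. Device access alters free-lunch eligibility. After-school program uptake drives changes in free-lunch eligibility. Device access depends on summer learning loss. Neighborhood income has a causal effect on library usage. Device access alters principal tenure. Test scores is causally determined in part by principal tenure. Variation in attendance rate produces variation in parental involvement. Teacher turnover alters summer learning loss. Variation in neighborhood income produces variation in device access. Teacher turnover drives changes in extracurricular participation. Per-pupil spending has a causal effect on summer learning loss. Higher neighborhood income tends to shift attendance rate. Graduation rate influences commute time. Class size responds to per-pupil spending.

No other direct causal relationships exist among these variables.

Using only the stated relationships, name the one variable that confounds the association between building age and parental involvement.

Teacher turnover has a causal path to building age (teacher turnover → extracurricular participation → building age) and a separate causal path to parental involvement (teacher turnover → summer learning loss → principal tenure → parental involvement), so it is a common cause of both.
No stated relationship gives building age a causal route to parental involvement, so the correlation is explained by the shared upstream cause rather than a direct effect.

teacher turnover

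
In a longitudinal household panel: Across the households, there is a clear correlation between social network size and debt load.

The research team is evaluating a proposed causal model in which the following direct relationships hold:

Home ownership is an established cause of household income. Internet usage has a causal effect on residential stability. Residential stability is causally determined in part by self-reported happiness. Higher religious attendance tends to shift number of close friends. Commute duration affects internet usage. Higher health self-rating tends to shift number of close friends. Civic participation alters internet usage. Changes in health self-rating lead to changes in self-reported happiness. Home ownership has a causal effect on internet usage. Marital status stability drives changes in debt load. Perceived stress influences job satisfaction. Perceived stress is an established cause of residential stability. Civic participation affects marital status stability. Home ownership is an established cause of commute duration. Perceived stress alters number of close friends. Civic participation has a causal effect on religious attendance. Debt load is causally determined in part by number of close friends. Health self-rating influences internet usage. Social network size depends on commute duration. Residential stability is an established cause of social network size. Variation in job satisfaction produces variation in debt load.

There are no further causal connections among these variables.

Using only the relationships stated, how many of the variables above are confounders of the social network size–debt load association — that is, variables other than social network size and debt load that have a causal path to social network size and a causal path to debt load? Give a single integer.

The common causes are: civic participation (to social network size via civic participation → internet usage → residential stability → social network size; to debt load via civic participation → marital status stability → debt load); health self-rating (to social network size via health self-rating → internet usage → residential stability → social network size; to debt load via health self-rating → number of close friends → debt load); perceived stress (to social network size via perceived stress → residential stability → social network size; to debt load via perceived stress → job satisfaction → debt load).
Every other variable lacks a causal path to at least one of social network size and debt load.

3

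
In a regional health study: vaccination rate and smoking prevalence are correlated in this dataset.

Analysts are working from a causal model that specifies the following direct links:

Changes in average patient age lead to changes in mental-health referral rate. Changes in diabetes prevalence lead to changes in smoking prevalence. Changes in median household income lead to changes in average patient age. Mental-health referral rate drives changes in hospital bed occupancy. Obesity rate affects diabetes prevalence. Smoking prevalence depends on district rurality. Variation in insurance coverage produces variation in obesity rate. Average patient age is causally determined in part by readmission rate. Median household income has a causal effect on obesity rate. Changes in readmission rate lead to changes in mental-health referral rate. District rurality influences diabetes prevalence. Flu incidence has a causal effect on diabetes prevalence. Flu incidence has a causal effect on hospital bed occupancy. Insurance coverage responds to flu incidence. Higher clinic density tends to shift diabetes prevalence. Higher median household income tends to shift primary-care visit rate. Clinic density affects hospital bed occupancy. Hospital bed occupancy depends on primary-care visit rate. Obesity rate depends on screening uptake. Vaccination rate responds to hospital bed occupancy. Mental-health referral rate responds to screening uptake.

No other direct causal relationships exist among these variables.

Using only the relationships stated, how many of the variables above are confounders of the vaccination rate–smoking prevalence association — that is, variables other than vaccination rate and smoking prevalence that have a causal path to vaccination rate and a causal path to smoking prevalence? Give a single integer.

The common causes are: clinic density (to vaccination rate via clinic density → hospital bed occupancy → vaccination rate; to smoking prevalence via clinic density → diabetes prevalence → smoking prevalence); flu incidence (to vaccination rate via flu incidence → hospital bed occupancy → vaccination rate; to smoking prevalence via flu incidence → diabetes prevalence → smoking prevalence); median household income (to vaccination rate via median household income → primary-care visit rate → hospital bed occupancy → vaccination rate; to smoking prevalence via median household income → obesity rate → diabetes prevalence → smoking prevalence); screening uptake (to vaccination rate via screening uptake → mental-health referral rate → hospital bed occupancy → vaccination rate; to smoking prevalence via screening uptake → obesity rate → diabetes prevalence → smoking prevalence).
Every other variable lacks a causal path to at least one of vaccination rate and smoking prevalence.

4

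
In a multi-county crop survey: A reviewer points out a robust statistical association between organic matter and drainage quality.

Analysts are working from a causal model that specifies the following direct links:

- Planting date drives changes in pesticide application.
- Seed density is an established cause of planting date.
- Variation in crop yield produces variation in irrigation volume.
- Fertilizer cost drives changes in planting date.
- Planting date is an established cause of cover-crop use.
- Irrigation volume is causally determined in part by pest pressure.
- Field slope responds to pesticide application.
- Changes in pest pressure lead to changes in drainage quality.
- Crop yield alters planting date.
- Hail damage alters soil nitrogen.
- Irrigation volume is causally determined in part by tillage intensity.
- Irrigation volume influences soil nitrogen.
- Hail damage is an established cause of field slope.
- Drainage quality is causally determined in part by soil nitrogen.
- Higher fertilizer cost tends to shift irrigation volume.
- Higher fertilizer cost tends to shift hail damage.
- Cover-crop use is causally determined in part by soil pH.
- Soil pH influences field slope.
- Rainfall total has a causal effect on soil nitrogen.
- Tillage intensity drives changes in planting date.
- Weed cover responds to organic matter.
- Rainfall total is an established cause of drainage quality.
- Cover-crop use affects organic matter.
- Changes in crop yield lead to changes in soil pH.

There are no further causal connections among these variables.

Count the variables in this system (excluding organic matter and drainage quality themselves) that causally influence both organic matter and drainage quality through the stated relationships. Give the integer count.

The common causes are: crop yield (to organic matter via crop yield → planting date → cover-crop use → organic matter; to drainage quality via crop yield → irrigation volume → soil nitrogen → drainage quality); fertilizer cost (to organic matter via fertilizer cost → planting date → cover-crop use → organic matter; to drainage quality via fertilizer cost → irrigation volume → soil nitrogen → drainage quality); tillage intensity (to organic matter via tillage intensity → planting date → cover-crop use → organic matter; to drainage quality via tillage intensity → irrigation volume → soil nitrogen → drainage quality).
Every other variable lacks a causal path to at least one of organic matter and drainage quality.

3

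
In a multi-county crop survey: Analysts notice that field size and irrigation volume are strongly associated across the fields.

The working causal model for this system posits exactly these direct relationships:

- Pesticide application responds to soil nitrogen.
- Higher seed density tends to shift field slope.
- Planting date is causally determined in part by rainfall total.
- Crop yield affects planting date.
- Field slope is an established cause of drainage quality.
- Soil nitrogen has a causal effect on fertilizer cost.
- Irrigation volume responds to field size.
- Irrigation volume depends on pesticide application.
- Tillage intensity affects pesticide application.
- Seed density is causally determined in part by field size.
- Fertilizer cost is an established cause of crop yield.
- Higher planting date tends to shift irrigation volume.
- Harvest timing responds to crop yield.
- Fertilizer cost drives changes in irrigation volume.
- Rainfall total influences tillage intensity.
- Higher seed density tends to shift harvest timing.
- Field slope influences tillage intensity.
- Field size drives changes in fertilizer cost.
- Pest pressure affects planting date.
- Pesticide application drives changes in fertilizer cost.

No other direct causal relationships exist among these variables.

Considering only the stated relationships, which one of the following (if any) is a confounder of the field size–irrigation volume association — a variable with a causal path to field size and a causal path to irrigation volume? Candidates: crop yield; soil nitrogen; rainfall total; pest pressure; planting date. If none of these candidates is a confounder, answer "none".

None of the listed candidates has causal paths to both field size and irrigation volume in the stated relationships, so none is a common cause.

none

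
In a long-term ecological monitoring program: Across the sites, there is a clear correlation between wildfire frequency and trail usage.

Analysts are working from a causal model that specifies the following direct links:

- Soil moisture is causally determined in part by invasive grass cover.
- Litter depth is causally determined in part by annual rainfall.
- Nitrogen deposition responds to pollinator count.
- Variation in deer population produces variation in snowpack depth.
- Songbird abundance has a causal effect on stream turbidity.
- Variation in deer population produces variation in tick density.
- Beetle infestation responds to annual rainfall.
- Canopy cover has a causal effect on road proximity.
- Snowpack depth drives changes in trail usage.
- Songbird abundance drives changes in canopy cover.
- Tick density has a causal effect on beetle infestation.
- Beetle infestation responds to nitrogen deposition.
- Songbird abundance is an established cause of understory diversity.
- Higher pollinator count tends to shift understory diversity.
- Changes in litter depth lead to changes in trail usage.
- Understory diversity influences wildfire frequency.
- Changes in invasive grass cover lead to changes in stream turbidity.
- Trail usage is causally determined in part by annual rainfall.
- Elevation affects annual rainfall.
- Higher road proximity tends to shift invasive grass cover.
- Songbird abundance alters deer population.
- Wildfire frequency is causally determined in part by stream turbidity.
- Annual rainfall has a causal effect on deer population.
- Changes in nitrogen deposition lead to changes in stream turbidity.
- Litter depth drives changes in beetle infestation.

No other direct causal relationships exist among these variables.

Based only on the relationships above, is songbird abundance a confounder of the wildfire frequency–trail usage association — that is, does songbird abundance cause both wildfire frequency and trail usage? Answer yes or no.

yes

Songbird abundance has a causal path to wildfire frequency (songbird abundance → understory diversity → wildfire frequency) and to trail usage (songbird abundance → deer population → snowpack depth → trail usage), so it is a common cause of both — a confounder.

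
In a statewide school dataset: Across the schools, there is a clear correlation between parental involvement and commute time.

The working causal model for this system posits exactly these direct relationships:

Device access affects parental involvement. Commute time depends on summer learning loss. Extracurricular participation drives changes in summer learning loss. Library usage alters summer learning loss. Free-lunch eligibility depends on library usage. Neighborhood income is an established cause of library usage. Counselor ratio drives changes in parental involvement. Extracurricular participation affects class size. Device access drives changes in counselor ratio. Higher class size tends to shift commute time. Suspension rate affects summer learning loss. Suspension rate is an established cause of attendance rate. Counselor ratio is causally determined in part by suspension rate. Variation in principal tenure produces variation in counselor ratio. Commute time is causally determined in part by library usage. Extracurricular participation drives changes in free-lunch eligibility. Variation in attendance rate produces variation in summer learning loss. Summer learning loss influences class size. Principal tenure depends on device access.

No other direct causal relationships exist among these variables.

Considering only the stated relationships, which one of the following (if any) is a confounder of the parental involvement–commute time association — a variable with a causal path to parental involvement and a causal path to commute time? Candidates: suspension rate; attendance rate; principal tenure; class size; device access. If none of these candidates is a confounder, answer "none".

suspension rate

Suspension rate causes parental involvement (suspension rate → counselor ratio → parental involvement) and also causes commute time (suspension rate → summer learning loss → commute time); it is a common cause of both.
Each of the other candidates lacks a causal path to at least one of parental involvement and commute time, so they do not confound the relationship.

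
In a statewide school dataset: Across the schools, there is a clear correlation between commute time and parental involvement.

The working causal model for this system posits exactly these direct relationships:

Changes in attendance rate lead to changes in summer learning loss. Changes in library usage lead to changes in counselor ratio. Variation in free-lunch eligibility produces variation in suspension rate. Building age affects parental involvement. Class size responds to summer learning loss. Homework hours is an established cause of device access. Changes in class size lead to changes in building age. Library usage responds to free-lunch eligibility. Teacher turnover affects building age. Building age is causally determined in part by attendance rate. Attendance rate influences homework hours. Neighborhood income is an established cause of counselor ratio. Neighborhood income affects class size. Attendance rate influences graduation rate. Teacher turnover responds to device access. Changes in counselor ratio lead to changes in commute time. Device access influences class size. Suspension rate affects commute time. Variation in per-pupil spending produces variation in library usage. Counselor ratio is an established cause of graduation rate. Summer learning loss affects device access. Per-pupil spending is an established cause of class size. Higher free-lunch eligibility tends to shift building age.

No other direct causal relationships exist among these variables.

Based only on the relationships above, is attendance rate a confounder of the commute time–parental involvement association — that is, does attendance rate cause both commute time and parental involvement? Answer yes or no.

Attendance rate has no stated causal path to commute time. A confounder must cause both variables, so attendance rate does not qualify.

no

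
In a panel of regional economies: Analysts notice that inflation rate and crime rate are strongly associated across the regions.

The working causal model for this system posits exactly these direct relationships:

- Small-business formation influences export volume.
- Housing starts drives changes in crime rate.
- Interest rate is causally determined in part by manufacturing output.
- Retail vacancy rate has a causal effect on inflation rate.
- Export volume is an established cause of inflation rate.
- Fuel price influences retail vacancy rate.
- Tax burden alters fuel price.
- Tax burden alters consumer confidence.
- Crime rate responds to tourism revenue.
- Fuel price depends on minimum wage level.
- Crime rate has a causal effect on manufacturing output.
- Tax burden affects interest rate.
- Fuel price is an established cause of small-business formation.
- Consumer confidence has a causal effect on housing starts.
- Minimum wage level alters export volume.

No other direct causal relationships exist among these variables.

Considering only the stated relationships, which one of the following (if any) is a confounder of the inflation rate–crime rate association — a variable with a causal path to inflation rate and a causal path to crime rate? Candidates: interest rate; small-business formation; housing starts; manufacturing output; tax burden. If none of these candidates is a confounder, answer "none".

tax burden

Tax burden causes inflation rate (tax burden → fuel price → retail vacancy rate → inflation rate) and also causes crime rate (tax burden → consumer confidence → housing starts → crime rate); it is a common cause of both.
Each of the other candidates lacks a causal path to at least one of inflation rate and crime rate, so they do not confound the relationship.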